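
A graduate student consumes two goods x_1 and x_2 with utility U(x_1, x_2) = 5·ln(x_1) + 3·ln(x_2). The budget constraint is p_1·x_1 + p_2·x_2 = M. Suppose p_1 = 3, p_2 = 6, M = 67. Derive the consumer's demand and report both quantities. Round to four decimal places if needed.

x_1* = 13.9583, x_2* = 4.1875

The MRS is (5/3)·x_2/x_1. Set MRS = p_1/p_2.
So 5·p_2·x_2 = 3·p_1·x_1; combined with the budget, a share 0.625 of income goes to x_1.
Demand: x_1*(p_1,p_2,M) = 0.625·M/p_1 and x_2* = 0.375·M/p_2.
At p_1=3, p_2=6, M=67: x_1* = 0.625·67/3 = 13.9583, x_2* = 4.1875.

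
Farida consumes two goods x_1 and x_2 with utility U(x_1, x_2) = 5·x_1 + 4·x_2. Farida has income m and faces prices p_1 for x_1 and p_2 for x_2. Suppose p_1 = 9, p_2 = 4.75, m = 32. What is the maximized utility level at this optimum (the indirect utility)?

V = 26.9474

Numerically: x_1* = 0, x_2* = 6.7368.
Utility at the optimum: U(0, 6.7368) = 26.9474.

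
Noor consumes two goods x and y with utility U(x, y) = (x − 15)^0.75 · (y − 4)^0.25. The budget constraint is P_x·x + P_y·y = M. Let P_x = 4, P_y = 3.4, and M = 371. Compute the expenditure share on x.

This is Cobb-Douglas in (x−15, y−4): tangency gives 0.75·P_y·(y−4) = 0.25·P_x·(x−15).
Substituting into the budget: x* = 15 + 0.75·(M − 15·P_x − 4·P_y)/P_x, and y* = 4 + 0.25·(…)/P_y.
Discretionary income = 371 − 15·4 − 4·3.4 = 297.4; x* = 15 + 0.75·297.4/4 = 70.7625; y* = 4 + 0.25·297.4/3.4 = 25.8676.
Expenditure on x: 4·70.7625 = 283.05; share = 0.7629.

share on x = 0.7629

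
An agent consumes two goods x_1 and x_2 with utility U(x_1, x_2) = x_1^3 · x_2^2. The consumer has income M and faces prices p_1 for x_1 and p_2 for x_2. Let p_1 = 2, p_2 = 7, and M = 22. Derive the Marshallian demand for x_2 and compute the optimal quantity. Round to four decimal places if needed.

x_2* = 1.2571

Tangency: MRS = (3/2)·x_2/x_1 = p_1/p_2.
So 3·p_2·x_2 = 2·p_1·x_1; combined with the budget, a share 0.6 of income goes to x_1.
Demand: x_1*(p_1,p_2,M) = 0.6·M/p_1 and x_2* = 0.4·M/p_2.
At p_1=2, p_2=7, M=22: x_2* = 0.4·22/7 = 1.2571.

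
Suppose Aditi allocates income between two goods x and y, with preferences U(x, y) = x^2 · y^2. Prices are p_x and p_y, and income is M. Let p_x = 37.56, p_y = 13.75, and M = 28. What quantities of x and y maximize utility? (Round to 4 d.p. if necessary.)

The MRS is y/x. Set MRS = p_x/p_y.
So 2·p_y·y = 2·p_x·x; combined with the budget, a share 0.5 of income goes to x.
Demand: x*(p_x,p_y,M) = 0.5·M/p_x and y* = 0.5·M/p_y.
At p_x=37.56, p_y=13.75, M=28: x* = 0.5·28/37.56 = 0.3727, y* = 1.0182.

x* = 0.3727, y* = 1.0182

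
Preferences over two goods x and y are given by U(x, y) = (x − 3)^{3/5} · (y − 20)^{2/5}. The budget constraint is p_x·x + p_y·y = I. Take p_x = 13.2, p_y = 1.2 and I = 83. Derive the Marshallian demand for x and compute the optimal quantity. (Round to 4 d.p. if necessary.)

Let x' = x−3, y' = y−20. MRS = (3/2)·y'/x' = p_x/p_y.
Substituting into the budget: x* = 3 + 0.6·(I − 3·p_x − 20·p_y)/p_x, and y* = 20 + 0.4·(…)/p_y.
Discretionary income = 83 − 3·13.2 − 20·1.2 = 19.4; x* = 3 + 0.6·19.4/13.2 = 3.8818.

x* = 3.8818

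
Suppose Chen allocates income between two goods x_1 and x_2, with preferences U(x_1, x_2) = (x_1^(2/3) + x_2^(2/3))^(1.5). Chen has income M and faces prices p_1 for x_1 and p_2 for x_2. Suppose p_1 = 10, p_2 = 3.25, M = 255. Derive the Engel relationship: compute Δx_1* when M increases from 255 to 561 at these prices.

Δx_1* = 2.9233

Numerically x_2/x_1 = 29.130633, so x_1* = 255/(10 + 3.25·29.130633) = 2.4361.
At M' = 561: x_1* = 5.3595. Change: 5.3595 − 2.4361 = 2.9233.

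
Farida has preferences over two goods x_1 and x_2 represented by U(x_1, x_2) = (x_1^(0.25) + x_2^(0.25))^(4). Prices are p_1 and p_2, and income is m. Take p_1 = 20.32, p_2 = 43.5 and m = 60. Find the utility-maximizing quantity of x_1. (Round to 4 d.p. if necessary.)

MRS = MU_x_1/MU_x_2 = (x_2/x_1)^(0.75). Set equal to p_1/p_2.
Hence x_2/x_1 = (p_1/p_2)^(1/(0.75)), i.e. raised to the 4/3 power.
Substitute x_2 = (x_2/x_1)·x_1 into the budget: x_1* = m/(p_1 + p_2·(x_2/x_1)).
Numerically x_2/x_1 = 0.362448, so x_1* = 60/(20.32 + 43.5·0.362448) = 1.6627.

x_1* = 1.6627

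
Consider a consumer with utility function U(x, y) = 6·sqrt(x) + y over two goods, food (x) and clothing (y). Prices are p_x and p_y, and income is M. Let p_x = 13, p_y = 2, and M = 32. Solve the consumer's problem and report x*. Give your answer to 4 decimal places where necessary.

MU_x = 3/√x, MU_y = 1. Tangency: 3/√x = p_x/p_y.
Thus x* = (3·p_y/p_x)² — independent of M — with the rest of income spent on y.
Plugging in: x* = (3·2/13)² = 0.213.

x* = 0.213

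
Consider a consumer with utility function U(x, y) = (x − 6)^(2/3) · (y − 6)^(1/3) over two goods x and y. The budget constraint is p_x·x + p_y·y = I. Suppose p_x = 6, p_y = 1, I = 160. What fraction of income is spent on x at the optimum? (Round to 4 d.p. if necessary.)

Let x' = x−6, y' = y−6. MRS = 2·y'/x' = p_x/p_y.
Substituting into the budget: x* = 6 + 2/3·(I − 6·p_x − 6·p_y)/p_x, and y* = 6 + 1/3·(…)/p_y.
Discretionary income = 160 − 6·6 − 6·1 = 118; x* = 6 + 2/3·118/6 = 19.1111; y* = 6 + 1/3·118/1 = 45.3333.
Expenditure on x: 6·19.1111 = 114.6667; share = 0.7167.

share on x = 0.7167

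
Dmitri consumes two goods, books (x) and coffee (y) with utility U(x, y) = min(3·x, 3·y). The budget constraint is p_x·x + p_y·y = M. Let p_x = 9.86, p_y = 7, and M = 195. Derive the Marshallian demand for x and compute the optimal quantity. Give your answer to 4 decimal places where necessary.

Leontief preferences: the optimum is at the kink where x/3 = y/3, i.e. y = x.
Budget: p_x·x + p_y·x = M, so (3·p_x + 3·p_y)·x = 3·M.
Demand: x*(p_x,p_y,M) = 3·M/(3·p_x + 3·p_y), y* = 3·M/(3·p_x + 3·p_y).
Here 3·9.86 + 3·7 = 50.58, giving x* = 11.5658.

x* = 11.5658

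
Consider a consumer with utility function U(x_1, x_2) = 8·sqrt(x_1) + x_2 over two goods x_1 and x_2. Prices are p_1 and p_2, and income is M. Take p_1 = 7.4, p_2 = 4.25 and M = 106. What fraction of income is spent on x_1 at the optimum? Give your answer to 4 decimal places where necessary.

Set MRS = p_1/p_2: 4·x_1^(−1/2) = p_1/p_2.
Solve: √x_1 = 4·p_2/p_1, so x_1*(p_1,p_2) = (4·p_2/p_1)², and x_2* = (M − p_1·x_1*)/p_2.
Plugging in: x_1* = (4·4.25/7.4)² = 5.2776, x_2* = 15.752.
Expenditure on x_1: 7.4·5.2776 = 39.0541; share = 0.3684.

share on x_1 = 0.3684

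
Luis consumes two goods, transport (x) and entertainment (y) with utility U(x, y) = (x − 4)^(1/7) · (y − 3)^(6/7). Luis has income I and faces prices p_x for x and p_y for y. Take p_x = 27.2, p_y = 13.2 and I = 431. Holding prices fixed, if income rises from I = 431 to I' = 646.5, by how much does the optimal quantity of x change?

Δx* = 1.1318

Let x' = x−4, y' = y−3. MRS = (1/6)·y'/x' = p_x/p_y.
After buying the subsistence bundle (4, 3), a share 1/7 of the remaining income goes to x: x* = 4 + 1/7·(I − 4p_x − 3p_y)/p_x.
Discretionary income = 431 − 4·27.2 − 3·13.2 = 282.6; x* = 4 + 1/7·282.6/27.2 = 5.4842.
At I' = 646.5: x* = 6.6161. Change: 6.6161 − 5.4842 = 1.1318.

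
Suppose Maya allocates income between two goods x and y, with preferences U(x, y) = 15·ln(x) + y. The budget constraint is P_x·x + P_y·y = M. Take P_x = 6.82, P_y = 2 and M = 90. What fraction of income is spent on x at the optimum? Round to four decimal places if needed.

share on x = 0.3333

Set MRS = P_x/P_y: (15/x)/1 = P_x/P_y.
So x*(P_x,P_y) = 15·P_y/P_x, independent of income; and y* = (M − 15·P_y)/P_y.
At the given prices: x* = 15·2/6.82 = 4.3988, and y* = 30.
Expenditure on x: 6.82·4.3988 = 30; share = 0.3333.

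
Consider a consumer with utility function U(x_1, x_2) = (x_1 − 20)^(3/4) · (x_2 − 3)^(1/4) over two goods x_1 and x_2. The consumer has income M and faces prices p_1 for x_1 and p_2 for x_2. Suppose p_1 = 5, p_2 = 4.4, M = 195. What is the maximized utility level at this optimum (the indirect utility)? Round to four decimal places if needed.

V = 9.6259

Let x_1' = x_1−20, x_2' = x_2−3. MRS = 3·x_2'/x_1' = p_1/p_2.
After buying the subsistence bundle (20, 3), a share 0.75 of the remaining income goes to x_1: x_1* = 20 + 0.75·(M − 20p_1 − 3p_2)/p_1.
Discretionary income = 195 − 20·5 − 3·4.4 = 81.8; x_1* = 20 + 0.75·81.8/5 = 32.27; x_2* = 3 + 0.25·81.8/4.4 = 7.6477.
Utility at the optimum: U(32.27, 7.6477) = 9.6259.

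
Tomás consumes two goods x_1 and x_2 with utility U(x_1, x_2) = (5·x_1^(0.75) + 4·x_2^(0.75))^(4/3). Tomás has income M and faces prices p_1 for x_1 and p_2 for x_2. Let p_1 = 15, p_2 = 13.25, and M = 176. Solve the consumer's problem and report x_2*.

x_2* = 4.9513

MU_x_1 ∝ 5·x_1^(-0.25), MU_x_2 ∝ 4·x_2^(-0.25), so MRS = (5/4)·(x_2/x_1)^(0.25) = p_1/p_2.
Solve for the ratio: x_2/x_1 = [(4/5)·p_1/p_2]^(4).
With the ratio pinned down, the budget gives x_1* = M/(p_1 + p_2·(x_2/x_1)) and x_2* = (x_2/x_1)·x_1*.
Numerically x_2/x_1 = 0.672762, so x_1* = 176/(15 + 13.25·0.672762) = 7.3597 and x_2* = 0.672762·7.3597 = 4.9513.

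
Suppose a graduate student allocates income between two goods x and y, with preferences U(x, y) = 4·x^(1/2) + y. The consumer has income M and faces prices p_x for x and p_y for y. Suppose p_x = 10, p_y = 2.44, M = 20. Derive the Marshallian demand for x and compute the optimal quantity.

Solve: √x = 2·p_y/p_x, so x*(p_x,p_y) = (2·p_y/p_x)², and y* = (M − p_x·x*)/p_y.
Plugging in: x* = (2·2.44/10)² = 0.2381.

x* = 0.2381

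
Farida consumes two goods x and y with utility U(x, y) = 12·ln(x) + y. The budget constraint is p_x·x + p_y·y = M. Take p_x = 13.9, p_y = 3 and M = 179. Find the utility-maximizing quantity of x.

MU_x = 12/x, MU_y = 1. Tangency: 12/x = p_x/p_y.
So x*(p_x,p_y) = 12·p_y/p_x, independent of income; and y* = (M − 12·p_y)/p_y.
At the given prices: x* = 12·3/13.9 = 2.5899.

x* = 2.5899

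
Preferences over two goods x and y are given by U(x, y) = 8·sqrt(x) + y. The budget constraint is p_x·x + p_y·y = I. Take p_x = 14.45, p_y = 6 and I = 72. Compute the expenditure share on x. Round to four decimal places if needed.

MU_x = 4/√x, MU_y = 1. Tangency: 4/√x = p_x/p_y.
Solve: √x = 4·p_y/p_x, so x*(p_x,p_y) = (4·p_y/p_x)², and y* = (I − p_x·x*)/p_y.
Plugging in: x* = (4·6/14.45)² = 2.7586, y* = 5.3564.
Expenditure on x: 14.45·2.7586 = 39.8616; share = 0.5536.

share on x = 0.5536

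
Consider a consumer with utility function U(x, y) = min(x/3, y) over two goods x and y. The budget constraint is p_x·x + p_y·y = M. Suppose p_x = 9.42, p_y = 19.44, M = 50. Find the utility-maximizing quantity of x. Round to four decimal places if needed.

Leontief preferences: the optimum is at the kink where x/3 = y/1, i.e. y = (1/3)·x.
Budget: p_x·x + p_y·(1/3)·x = M, so (3·p_x + p_y)·x = 3·M.
Demand: x*(p_x,p_y,M) = 3·M/(3·p_x + p_y), y* = M/(3·p_x + p_y).
Here 3·9.42 + 19.44 = 47.7, giving x* = 3.1447.

x* = 3.1447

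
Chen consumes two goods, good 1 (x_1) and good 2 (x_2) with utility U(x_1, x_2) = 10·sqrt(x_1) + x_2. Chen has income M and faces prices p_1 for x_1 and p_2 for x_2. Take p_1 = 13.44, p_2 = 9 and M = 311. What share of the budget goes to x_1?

share on x_1 = 0.4845

Utility is quasi-linear in x_2; the FOC for x_1 is 5/√x_1 = p_1/p_2.
Thus x_1* = (5·p_2/p_1)² — independent of M — with the rest of income spent on x_2.
Plugging in: x_1* = (5·9/13.44)² = 11.2105, x_2* = 17.8145.
Expenditure on x_1: 13.44·11.2105 = 150.6696; share = 0.4845.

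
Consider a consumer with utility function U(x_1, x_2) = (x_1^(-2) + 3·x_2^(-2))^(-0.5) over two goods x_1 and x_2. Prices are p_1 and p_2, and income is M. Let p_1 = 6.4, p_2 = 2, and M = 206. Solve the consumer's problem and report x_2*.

x_2* = 41.107

MRS = MU_x_1/MU_x_2 = (1/3)·(x_2/x_1)^(3). Set equal to p_1/p_2.
Hence x_2/x_1 = (3·p_1/p_2)^(1/(3)), i.e. raised to the 1/3 power.
Substitute x_2 = (x_2/x_1)·x_1 into the budget: x_1* = M/(p_1 + p_2·(x_2/x_1)).
Numerically x_2/x_1 = 2.125317, so x_1* = 206/(6.4 + 2·2.125317) = 19.3416 and x_2* = 2.125317·19.3416 = 41.107.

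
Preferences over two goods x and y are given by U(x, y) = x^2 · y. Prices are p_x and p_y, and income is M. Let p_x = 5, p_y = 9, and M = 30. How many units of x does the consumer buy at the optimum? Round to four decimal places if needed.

x* = 4

At p_x=5, p_y=9, M=30: x* = 2/3·30/5 = 4.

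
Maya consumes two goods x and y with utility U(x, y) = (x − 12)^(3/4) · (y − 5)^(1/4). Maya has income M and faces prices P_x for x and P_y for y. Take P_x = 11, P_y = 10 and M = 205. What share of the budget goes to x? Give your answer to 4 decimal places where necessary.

share on x = 0.728

This is Cobb-Douglas in (x−12, y−5): tangency gives 0.75·P_y·(y−5) = 0.25·P_x·(x−12).
After buying the subsistence bundle (12, 5), a share 0.75 of the remaining income goes to x: x* = 12 + 0.75·(M − 12P_x − 5P_y)/P_x.
Discretionary income = 205 − 12·11 − 5·10 = 23; x* = 12 + 0.75·23/11 = 13.5682; y* = 5 + 0.25·23/10 = 5.575.
Expenditure on x: 11·13.5682 = 149.25; share = 0.728.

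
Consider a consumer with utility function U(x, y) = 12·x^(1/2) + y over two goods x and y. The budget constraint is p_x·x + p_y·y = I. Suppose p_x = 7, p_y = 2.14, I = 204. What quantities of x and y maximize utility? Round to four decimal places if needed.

x* = 3.3646, y* = 84.3214

Set MRS = p_x/p_y: 6·x^(−1/2) = p_x/p_y.
Thus x* = (6·p_y/p_x)² — independent of I — with the rest of income spent on y.
Plugging in: x* = (6·2.14/7)² = 3.3646, y* = 84.3214.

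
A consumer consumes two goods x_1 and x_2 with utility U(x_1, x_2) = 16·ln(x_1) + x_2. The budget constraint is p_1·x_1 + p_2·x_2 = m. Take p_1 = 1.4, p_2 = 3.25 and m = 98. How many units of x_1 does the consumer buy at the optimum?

x_1* = 37.1429

MU_x_1 = 16/x_1, MU_x_2 = 1. Tangency: 16/x_1 = p_1/p_2.
So x_1*(p_1,p_2) = 16·p_2/p_1, independent of income; and x_2* = (m − 16·p_2)/p_2.
At the given prices: x_1* = 16·3.25/1.4 = 37.1429.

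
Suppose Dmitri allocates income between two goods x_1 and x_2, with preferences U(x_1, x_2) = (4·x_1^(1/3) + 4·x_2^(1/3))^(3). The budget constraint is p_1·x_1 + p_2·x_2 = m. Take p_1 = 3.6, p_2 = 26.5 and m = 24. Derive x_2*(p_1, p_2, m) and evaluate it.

From the CES first-order condition, (x_2/x_1)^(2/3) = p_1/p_2.
Hence x_2/x_1 = (p_1/p_2)^(1/(2/3)), i.e. raised to the 1.5 power.
Substitute x_2 = (x_2/x_1)·x_1 into the budget: x_1* = m/(p_1 + p_2·(x_2/x_1)).
Numerically x_2/x_1 = 0.050071, so x_1* = 24/(3.6 + 26.5·0.050071) = 4.8712 and x_2* = 0.050071·4.8712 = 0.2439.

x_2* = 0.2439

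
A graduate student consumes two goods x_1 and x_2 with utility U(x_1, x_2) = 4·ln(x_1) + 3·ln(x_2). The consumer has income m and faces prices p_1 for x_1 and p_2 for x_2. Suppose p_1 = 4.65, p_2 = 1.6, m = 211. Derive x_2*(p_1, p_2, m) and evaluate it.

x_2* = 56.5179

Tangency: MRS = (4/3)·x_2/x_1 = p_1/p_2.
So 4·p_2·x_2 = 3·p_1·x_1; combined with the budget, a share 4/7 of income goes to x_1.
Demand: x_1*(p_1,p_2,m) = 4/7·m/p_1 and x_2* = 3/7·m/p_2.
At p_1=4.65, p_2=1.6, m=211: x_2* = 3/7·211/1.6 = 56.5179.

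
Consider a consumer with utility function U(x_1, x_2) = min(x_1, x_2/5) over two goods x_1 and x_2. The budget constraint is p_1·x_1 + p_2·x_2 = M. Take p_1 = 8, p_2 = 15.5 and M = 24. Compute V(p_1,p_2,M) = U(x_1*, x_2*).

V = 0.2807

Leontief preferences: the optimum is at the kink where x_1/1 = x_2/5, i.e. x_2 = 5·x_1.
Budget: p_1·x_1 + p_2·5·x_1 = M, so (p_1 + 5·p_2)·x_1 = M.
Demand: x_1*(p_1,p_2,M) = M/(p_1 + 5·p_2), x_2* = 5·M/(p_1 + 5·p_2).
Here 8 + 5·15.5 = 85.5, giving x_1* = 0.2807 and x_2* = 1.4035.
Utility at the optimum: U(0.2807, 1.4035) = 0.2807.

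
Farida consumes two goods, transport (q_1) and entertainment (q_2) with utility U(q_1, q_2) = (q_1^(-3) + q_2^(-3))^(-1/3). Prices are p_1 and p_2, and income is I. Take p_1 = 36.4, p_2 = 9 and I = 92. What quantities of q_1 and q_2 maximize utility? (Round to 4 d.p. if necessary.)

MU_q_1 ∝ q_1^(-4), MU_q_2 ∝ q_2^(-4), so MRS = (q_2/q_1)^(4) = p_1/p_2.
Hence q_2/q_1 = (p_1/p_2)^(1/(4)), i.e. raised to the 0.25 power.
Substitute q_2 = (q_2/q_1)·q_1 into the budget: q_1* = I/(p_1 + p_2·(q_2/q_1)).
Numerically q_2/q_1 = 1.418126, so q_1* = 92/(36.4 + 9·1.418126) = 1.8713 and q_2* = 1.418126·1.8713 = 2.6538.

q_1* = 1.8713, q_2* = 2.6538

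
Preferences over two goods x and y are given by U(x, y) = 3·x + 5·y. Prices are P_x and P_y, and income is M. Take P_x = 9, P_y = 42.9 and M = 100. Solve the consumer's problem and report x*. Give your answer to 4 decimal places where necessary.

x* = 11.1111

Perfect substitutes: compare marginal utility per dollar. 3/P_x vs 5/P_y → 0.3333 vs 0.1166.
x gives more utility per dollar, so spend all income on x: x* = M/P_x, y* = 0.
Numerically: x* = 11.1111, y* = 0.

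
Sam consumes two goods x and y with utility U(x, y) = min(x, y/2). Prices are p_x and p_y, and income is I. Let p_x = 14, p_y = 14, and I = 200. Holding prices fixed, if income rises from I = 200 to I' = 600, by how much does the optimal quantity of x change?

Δx* = 9.5238

Leontief preferences: the optimum is at the kink where x/1 = y/2, i.e. y = 2·x.
Budget: p_x·x + p_y·2·x = I, so (p_x + 2·p_y)·x = I.
Demand: x*(p_x,p_y,I) = I/(p_x + 2·p_y), y* = 2·I/(p_x + 2·p_y).
Here 14 + 2·14 = 42, giving x* = 4.7619.
At I' = 600: x* = 14.2857. Change: 14.2857 − 4.7619 = 9.5238.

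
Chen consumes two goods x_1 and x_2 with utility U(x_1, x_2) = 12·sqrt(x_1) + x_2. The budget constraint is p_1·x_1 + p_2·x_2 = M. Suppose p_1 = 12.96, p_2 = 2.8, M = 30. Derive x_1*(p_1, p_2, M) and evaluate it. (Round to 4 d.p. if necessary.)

Set MRS = p_1/p_2: 6·x_1^(−1/2) = p_1/p_2.
Thus x_1* = (6·p_2/p_1)² — independent of M — with the rest of income spent on x_2.
Plugging in: x_1* = (6·2.8/12.96)² = 1.6804.

x_1* = 1.6804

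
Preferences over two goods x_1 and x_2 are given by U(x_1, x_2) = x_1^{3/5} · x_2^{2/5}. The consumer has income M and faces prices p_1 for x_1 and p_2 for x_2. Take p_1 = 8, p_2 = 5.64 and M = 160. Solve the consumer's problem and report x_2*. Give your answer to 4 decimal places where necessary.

x_2* = 11.3475

The MRS is (3/2)·x_2/x_1. Set MRS = p_1/p_2.
Rearranging, p_2·x_2 = (2/3)·p_1·x_1. Substituting into the budget gives p_1·x_1·(1 + (2/3)) = M.
Demand: x_1*(p_1,p_2,M) = 0.6·M/p_1 and x_2* = 0.4·M/p_2.
At p_1=8, p_2=5.64, M=160: x_2* = 0.4·160/5.64 = 11.3475.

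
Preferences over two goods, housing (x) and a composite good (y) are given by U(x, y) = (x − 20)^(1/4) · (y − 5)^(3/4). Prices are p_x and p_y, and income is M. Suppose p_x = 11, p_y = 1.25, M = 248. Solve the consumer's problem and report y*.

MRS = (1/3)·(y−5)/(x−20). Tangency with p_x/p_y gives y−5 = 3·(p_x/p_y)·(x−20).
Substituting into the budget: x* = 20 + 0.25·(M − 20·p_x − 5·p_y)/p_x, and y* = 5 + 0.75·(…)/p_y.
Discretionary income = 248 − 20·11 − 5·1.25 = 21.75; y* = 5 + 0.75·21.75/1.25 = 18.05.

y* = 18.05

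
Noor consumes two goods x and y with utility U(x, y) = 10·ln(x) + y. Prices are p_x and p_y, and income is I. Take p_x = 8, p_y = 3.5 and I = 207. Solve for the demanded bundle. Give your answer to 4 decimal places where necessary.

MU_x = 10/x, MU_y = 1. Tangency: 10/x = p_x/p_y.
So x*(p_x,p_y) = 10·p_y/p_x, independent of income; and y* = (I − 10·p_y)/p_y.
At the given prices: x* = 10·3.5/8 = 4.375, and y* = 49.1429.

x* = 4.375, y* = 49.1429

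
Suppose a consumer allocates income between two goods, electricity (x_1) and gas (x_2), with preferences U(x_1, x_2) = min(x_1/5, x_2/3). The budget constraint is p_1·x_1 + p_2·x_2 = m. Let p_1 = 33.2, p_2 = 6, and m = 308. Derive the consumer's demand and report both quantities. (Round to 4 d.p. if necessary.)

Leontief preferences: the optimum is at the kink where x_1/5 = x_2/3, i.e. x_2 = (3/5)·x_1.
Budget: p_1·x_1 + p_2·(3/5)·x_1 = m, so (5·p_1 + 3·p_2)·x_1 = 5·m.
Demand: x_1*(p_1,p_2,m) = 5·m/(5·p_1 + 3·p_2), x_2* = 3·m/(5·p_1 + 3·p_2).
Here 5·33.2 + 3·6 = 184, giving x_1* = 8.3696 and x_2* = 5.0217.

x_1* = 8.3696, x_2* = 5.0217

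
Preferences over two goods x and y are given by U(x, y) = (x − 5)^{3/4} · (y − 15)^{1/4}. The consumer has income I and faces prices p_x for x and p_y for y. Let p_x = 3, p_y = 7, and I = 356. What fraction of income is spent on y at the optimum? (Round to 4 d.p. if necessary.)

After buying the subsistence bundle (5, 15), a share 0.75 of the remaining income goes to x: x* = 5 + 0.75·(I − 5p_x − 15p_y)/p_x.
Discretionary income = 356 − 5·3 − 15·7 = 236; x* = 5 + 0.75·236/3 = 64; y* = 15 + 0.25·236/7 = 23.4286.
Expenditure on y: 7·23.4286 = 164; share = 0.4607.

share on y = 0.4607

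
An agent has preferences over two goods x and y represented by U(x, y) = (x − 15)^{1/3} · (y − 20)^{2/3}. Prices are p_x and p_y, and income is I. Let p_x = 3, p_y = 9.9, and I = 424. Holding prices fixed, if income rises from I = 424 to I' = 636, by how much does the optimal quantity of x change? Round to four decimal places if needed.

Δx* = 23.5556

This is Cobb-Douglas in (x−15, y−20): tangency gives 1/3·p_y·(y−20) = 2/3·p_x·(x−15).
After buying the subsistence bundle (15, 20), a share 1/3 of the remaining income goes to x: x* = 15 + 1/3·(I − 15p_x − 20p_y)/p_x.
Discretionary income = 424 − 15·3 − 20·9.9 = 181; x* = 15 + 1/3·181/3 = 35.1111.
At I' = 636: x* = 58.6667. Change: 58.6667 − 35.1111 = 23.5556.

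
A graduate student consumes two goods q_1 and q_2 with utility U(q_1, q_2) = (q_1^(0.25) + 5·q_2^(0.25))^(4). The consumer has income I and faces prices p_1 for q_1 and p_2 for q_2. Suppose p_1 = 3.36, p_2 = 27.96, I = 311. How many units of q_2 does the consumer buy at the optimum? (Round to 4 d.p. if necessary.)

From the CES first-order condition, (1/5)·(q_2/q_1)^(0.75) = p_1/p_2.
Hence q_2/q_1 = (5·p_1/p_2)^(1/(0.75)), i.e. raised to the 4/3 power.
With the ratio pinned down, the budget gives q_1* = I/(p_1 + p_2·(q_2/q_1)) and q_2* = (q_2/q_1)·q_1*.
Numerically q_2/q_1 = 0.507025, so q_1* = 311/(3.36 + 27.96·0.507025) = 17.7345 and q_2* = 0.507025·17.7345 = 8.9918.

q_2* = 8.9918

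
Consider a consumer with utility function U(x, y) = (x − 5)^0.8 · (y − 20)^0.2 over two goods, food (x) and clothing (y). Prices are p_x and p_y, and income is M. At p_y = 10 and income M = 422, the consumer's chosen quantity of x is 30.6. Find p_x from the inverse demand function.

This is Cobb-Douglas in (x−5, y−20): tangency gives 0.8·p_y·(y−20) = 0.2·p_x·(x−5).
After buying the subsistence bundle (5, 20), a share 0.8 of the remaining income goes to x: x* = 5 + 0.8·(M − 5p_x − 20p_y)/p_x.
Set x* = 30.6 in the demand function and solve for p_x: p_x = 6.

p_x = 6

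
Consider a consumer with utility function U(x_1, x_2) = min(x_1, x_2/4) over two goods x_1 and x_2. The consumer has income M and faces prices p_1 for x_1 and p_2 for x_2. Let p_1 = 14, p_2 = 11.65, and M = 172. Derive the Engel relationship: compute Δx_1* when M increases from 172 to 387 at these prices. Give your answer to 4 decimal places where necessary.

Leontief preferences: the optimum is at the kink where x_1/1 = x_2/4, i.e. x_2 = 4·x_1.
Budget: p_1·x_1 + p_2·4·x_1 = M, so (p_1 + 4·p_2)·x_1 = M.
Demand: x_1*(p_1,p_2,M) = M/(p_1 + 4·p_2), x_2* = 4·M/(p_1 + 4·p_2).
Here 14 + 4·11.65 = 60.6, giving x_1* = 2.8383.
At M' = 387: x_1* = 6.3861. Change: 6.3861 − 2.8383 = 3.5479.

Δx_1* = 3.5479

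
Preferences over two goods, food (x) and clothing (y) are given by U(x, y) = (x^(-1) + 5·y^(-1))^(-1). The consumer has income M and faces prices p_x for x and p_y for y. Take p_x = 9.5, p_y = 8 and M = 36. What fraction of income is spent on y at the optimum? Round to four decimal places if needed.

Numerically y/x = 2.436699, so x* = 36/(9.5 + 8·2.436699) = 1.2417 and y* = 2.436699·1.2417 = 3.0255.
Expenditure on y: 8·3.0255 = 24.2043; share = 0.6723.

share on y = 0.6723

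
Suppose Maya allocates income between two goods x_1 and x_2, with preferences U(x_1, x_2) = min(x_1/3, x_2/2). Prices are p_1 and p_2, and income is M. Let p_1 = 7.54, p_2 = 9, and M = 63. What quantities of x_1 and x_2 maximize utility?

x_1* = 4.6529, x_2* = 3.1019

Leontief preferences: the optimum is at the kink where x_1/3 = x_2/2, i.e. x_2 = (2/3)·x_1.
Budget: p_1·x_1 + p_2·(2/3)·x_1 = M, so (3·p_1 + 2·p_2)·x_1 = 3·M.
Demand: x_1*(p_1,p_2,M) = 3·M/(3·p_1 + 2·p_2), x_2* = 2·M/(3·p_1 + 2·p_2).
Here 3·7.54 + 2·9 = 40.62, giving x_1* = 4.6529 and x_2* = 3.1019.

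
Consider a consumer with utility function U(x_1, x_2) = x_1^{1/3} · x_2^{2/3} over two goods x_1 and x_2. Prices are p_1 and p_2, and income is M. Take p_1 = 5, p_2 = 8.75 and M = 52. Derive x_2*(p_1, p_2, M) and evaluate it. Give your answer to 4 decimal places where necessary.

x_2* = 3.9619

Demand: x_1*(p_1,p_2,M) = 1/3·M/p_1 and x_2* = 2/3·M/p_2.
At p_1=5, p_2=8.75, M=52: x_2* = 2/3·52/8.75 = 3.9619.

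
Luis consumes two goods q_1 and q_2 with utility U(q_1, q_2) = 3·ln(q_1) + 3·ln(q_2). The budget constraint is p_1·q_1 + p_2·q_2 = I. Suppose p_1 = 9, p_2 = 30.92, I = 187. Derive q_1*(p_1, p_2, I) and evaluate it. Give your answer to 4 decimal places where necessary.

q_1* = 10.3889

MU_q_1/MU_q_2 = (3·q_2)/(3·q_1); tangency sets this equal to p_1/p_2.
Rearranging, p_2·q_2 = p_1·q_1. Substituting into the budget gives p_1·q_1·(1 + 1) = I.
Demand: q_1*(p_1,p_2,I) = 0.5·I/p_1 and q_2* = 0.5·I/p_2.
At p_1=9, p_2=30.92, I=187: q_1* = 0.5·187/9 = 10.3889.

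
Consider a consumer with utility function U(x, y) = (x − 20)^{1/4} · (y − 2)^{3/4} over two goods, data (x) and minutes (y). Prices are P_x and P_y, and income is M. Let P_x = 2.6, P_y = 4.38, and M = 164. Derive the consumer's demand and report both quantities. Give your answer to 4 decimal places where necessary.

x* = 29.9269, y* = 19.6781

Let x' = x−20, y' = y−2. MRS = (1/3)·y'/x' = P_x/P_y.
Substituting into the budget: x* = 20 + 0.25·(M − 20·P_x − 2·P_y)/P_x, and y* = 2 + 0.75·(…)/P_y.
Discretionary income = 164 − 20·2.6 − 2·4.38 = 103.24; x* = 20 + 0.25·103.24/2.6 = 29.9269; y* = 2 + 0.75·103.24/4.38 = 19.6781.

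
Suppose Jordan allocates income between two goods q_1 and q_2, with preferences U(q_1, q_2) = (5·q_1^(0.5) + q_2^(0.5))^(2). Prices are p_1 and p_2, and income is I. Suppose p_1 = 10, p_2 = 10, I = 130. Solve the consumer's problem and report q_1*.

From the CES first-order condition, 5·(q_2/q_1)^(0.5) = p_1/p_2.
Hence q_2/q_1 = ((1/5)·p_1/p_2)^(1/(0.5)), i.e. raised to the 2 power.
With the ratio pinned down, the budget gives q_1* = I/(p_1 + p_2·(q_2/q_1)) and q_2* = (q_2/q_1)·q_1*.
Numerically q_2/q_1 = 0.04, so q_1* = 130/(10 + 10·0.04) = 12.5.

q_1* = 12.5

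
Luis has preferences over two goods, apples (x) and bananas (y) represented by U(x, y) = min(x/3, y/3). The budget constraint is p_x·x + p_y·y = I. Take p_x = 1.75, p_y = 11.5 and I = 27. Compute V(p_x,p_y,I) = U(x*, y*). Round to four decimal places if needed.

V = 0.6792

Leontief preferences: the optimum is at the kink where x/3 = y/3, i.e. y = x.
Budget: p_x·x + p_y·x = I, so (3·p_x + 3·p_y)·x = 3·I.
Demand: x*(p_x,p_y,I) = 3·I/(3·p_x + 3·p_y), y* = 3·I/(3·p_x + 3·p_y).
Here 3·1.75 + 3·11.5 = 39.75, giving x* = 2.0377 and y* = 2.0377.
Utility at the optimum: U(2.0377, 2.0377) = 0.6792.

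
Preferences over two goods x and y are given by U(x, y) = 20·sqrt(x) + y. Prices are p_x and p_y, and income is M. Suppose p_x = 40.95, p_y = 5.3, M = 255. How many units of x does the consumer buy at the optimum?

x* = 1.6751

Thus x* = (10·p_y/p_x)² — independent of M — with the rest of income spent on y.
Plugging in: x* = (10·5.3/40.95)² = 1.6751.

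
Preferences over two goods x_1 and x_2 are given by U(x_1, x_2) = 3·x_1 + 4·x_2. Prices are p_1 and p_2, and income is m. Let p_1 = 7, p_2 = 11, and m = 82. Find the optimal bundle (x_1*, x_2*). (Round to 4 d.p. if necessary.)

x_1* = 11.7143, x_2* = 0

x_1 gives more utility per dollar, so spend all income on x_1: x_1* = m/p_1, x_2* = 0.
Numerically: x_1* = 11.7143, x_2* = 0.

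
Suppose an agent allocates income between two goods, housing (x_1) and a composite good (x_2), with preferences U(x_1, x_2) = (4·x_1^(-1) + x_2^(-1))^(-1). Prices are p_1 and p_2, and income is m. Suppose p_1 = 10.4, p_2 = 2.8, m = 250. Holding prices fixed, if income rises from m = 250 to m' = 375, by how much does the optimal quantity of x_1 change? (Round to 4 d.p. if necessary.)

From the CES first-order condition, 4·(x_2/x_1)^(2) = p_1/p_2.
Hence x_2/x_1 = ((1/4)·p_1/p_2)^(1/(2)), i.e. raised to the 0.5 power.
Substitute x_2 = (x_2/x_1)·x_1 into the budget: x_1* = m/(p_1 + p_2·(x_2/x_1)).
Numerically x_2/x_1 = 0.963624, so x_1* = 250/(10.4 + 2.8·0.963624) = 19.0867.
At m' = 375: x_1* = 28.63. Change: 28.63 − 19.0867 = 9.5433.

Δx_1* = 9.5433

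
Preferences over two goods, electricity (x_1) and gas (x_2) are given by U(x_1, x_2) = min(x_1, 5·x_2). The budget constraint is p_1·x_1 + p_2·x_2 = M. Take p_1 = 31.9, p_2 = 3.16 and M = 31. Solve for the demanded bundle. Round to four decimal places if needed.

With perfect complements, no substitution: consume in ratio x_1:x_2 = 5:1.
Budget: p_1·x_1 + p_2·(1/5)·x_1 = M, so (5·p_1 + p_2)·x_1 = 5·M.
Demand: x_1*(p_1,p_2,M) = 5·M/(5·p_1 + p_2), x_2* = M/(5·p_1 + p_2).
Here 5·31.9 + 3.16 = 162.66, giving x_1* = 0.9529 and x_2* = 0.1906.

x_1* = 0.9529, x_2* = 0.1906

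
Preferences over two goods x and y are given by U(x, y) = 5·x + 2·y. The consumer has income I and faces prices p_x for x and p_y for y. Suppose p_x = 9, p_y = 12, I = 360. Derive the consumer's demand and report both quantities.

x* = 40, y* = 0

Linear utility — the consumer picks whichever good has higher MU/price: 5/9 = 0.5556 vs 2/12 = 0.1667.
x gives more utility per dollar, so spend all income on x: x* = I/p_x, y* = 0.
Numerically: x* = 40, y* = 0.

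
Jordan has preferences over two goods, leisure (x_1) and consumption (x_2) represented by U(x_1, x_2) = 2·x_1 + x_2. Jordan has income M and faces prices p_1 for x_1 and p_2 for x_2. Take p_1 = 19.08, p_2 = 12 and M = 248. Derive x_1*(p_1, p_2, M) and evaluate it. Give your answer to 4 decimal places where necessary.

x_1* = 12.9979

Linear utility — the consumer picks whichever good has higher MU/price: 2/19.08 = 0.1048 vs 1/12 = 0.0833.
x_1 gives more utility per dollar, so spend all income on x_1: x_1* = M/p_1, x_2* = 0.
Numerically: x_1* = 12.9979, x_2* = 0.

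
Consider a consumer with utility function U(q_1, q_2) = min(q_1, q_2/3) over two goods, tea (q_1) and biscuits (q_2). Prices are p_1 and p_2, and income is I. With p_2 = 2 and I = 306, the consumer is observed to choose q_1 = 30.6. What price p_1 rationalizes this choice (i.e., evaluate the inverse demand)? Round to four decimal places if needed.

Leontief preferences: the optimum is at the kink where q_1/1 = q_2/3, i.e. q_2 = 3·q_1.
Budget: p_1·q_1 + p_2·3·q_1 = I, so (p_1 + 3·p_2)·q_1 = I.
Demand: q_1*(p_1,p_2,I) = I/(p_1 + 3·p_2), q_2* = 3·I/(p_1 + 3·p_2).
Set q_1* = 30.6 in the demand function and solve for p_1: p_1 = 4.

p_1 = 4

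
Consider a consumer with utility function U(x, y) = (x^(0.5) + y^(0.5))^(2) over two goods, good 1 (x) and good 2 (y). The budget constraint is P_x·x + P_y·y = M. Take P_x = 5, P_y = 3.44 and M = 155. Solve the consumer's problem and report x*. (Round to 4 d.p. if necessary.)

MRS = MU_x/MU_y = (y/x)^(0.5). Set equal to P_x/P_y.
Hence y/x = (P_x/P_y)^(1/(0.5)), i.e. raised to the 2 power.
Substitute y = (y/x)·x into the budget: x* = M/(P_x + P_y·(y/x)).
Numerically y/x = 2.112628, so x* = 155/(5 + 3.44·2.112628) = 12.6351.

x* = 12.6351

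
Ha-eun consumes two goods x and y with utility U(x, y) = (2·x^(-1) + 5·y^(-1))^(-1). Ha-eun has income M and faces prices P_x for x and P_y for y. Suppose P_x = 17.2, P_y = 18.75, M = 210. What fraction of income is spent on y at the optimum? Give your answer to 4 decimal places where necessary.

share on y = 0.6228

MRS = MU_x/MU_y = (2/5)·(y/x)^(2). Set equal to P_x/P_y.
Hence y/x = ((5/2)·P_x/P_y)^(1/(2)), i.e. raised to the 0.5 power.
With the ratio pinned down, the budget gives x* = M/(P_x + P_y·(y/x)) and y* = (y/x)·x*.
Numerically y/x = 1.514376, so x* = 210/(17.2 + 18.75·1.514376) = 4.6058 and y* = 1.514376·4.6058 = 6.9749.
Expenditure on y: 18.75·6.9749 = 130.78; share = 0.6228.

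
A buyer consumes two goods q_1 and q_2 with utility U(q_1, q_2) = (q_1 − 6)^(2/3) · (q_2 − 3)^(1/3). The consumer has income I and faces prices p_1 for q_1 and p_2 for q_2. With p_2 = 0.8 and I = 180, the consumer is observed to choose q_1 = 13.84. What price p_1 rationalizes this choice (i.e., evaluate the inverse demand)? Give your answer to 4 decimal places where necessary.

p_1 = 10

This is Cobb-Douglas in (q_1−6, q_2−3): tangency gives 2/3·p_2·(q_2−3) = 1/3·p_1·(q_1−6).
After buying the subsistence bundle (6, 3), a share 2/3 of the remaining income goes to q_1: q_1* = 6 + 2/3·(I − 6p_1 − 3p_2)/p_1.
Set q_1* = 13.84 in the demand function and solve for p_1: p_1 = 10.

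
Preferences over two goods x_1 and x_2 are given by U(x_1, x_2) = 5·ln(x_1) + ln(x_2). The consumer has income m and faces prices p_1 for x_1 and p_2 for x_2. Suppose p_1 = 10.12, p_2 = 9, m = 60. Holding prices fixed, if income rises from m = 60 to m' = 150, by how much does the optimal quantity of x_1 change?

The MRS is 5·x_2/x_1. Set MRS = p_1/p_2.
Rearranging, p_2·x_2 = (1/5)·p_1·x_1. Substituting into the budget gives p_1·x_1·(1 + (1/5)) = m.
Demand: x_1*(p_1,p_2,m) = 5/6·m/p_1 and x_2* = 1/6·m/p_2.
At p_1=10.12, p_2=9, m=60: x_1* = 5/6·60/10.12 = 4.9407.
At m' = 150: x_1* = 12.3518. Change: 12.3518 − 4.9407 = 7.4111.

Δx_1* = 7.4111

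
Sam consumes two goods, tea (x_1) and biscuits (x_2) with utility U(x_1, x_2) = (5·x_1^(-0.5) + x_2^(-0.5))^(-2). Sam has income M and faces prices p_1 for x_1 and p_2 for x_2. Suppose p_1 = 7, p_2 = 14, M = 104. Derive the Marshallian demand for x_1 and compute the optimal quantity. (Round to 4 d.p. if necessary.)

x_1* = 10.3832

With the ratio pinned down, the budget gives x_1* = M/(p_1 + p_2·(x_2/x_1)) and x_2* = (x_2/x_1)·x_1*.
Numerically x_2/x_1 = 0.215443, so x_1* = 104/(7 + 14·0.215443) = 10.3832.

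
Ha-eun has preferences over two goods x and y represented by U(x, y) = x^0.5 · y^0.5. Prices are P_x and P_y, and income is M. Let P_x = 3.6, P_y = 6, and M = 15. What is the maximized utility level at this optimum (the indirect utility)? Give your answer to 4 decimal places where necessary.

V = 1.6137

Tangency: MRS = y/x = P_x/P_y.
So 0.5·P_y·y = 0.5·P_x·x; combined with the budget, a share 0.5 of income goes to x.
Demand: x*(P_x,P_y,M) = 0.5·M/P_x and y* = 0.5·M/P_y.
At P_x=3.6, P_y=6, M=15: x* = 0.5·15/3.6 = 2.0833, y* = 1.25.
Utility at the optimum: U(2.0833, 1.25) = 1.6137.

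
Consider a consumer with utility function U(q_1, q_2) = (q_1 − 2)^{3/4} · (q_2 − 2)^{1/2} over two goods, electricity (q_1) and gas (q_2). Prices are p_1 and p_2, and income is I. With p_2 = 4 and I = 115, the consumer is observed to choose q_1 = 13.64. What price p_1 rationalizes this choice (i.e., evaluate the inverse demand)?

Let q_1' = q_1−2, q_2' = q_2−2. MRS = (3/2)·q_2'/q_1' = p_1/p_2.
After buying the subsistence bundle (2, 2), a share 0.6 of the remaining income goes to q_1: q_1* = 2 + 0.6·(I − 2p_1 − 2p_2)/p_1.
Set q_1* = 13.64 in the demand function and solve for p_1: p_1 = 5.

p_1 = 5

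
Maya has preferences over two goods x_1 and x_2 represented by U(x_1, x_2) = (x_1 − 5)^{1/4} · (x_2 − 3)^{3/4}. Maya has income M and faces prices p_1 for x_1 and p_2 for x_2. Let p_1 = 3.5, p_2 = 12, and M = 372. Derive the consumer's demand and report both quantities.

x_1* = 27.75, x_2* = 22.9062

MRS = (1/3)·(x_2−3)/(x_1−5). Tangency with p_1/p_2 gives x_2−3 = 3·(p_1/p_2)·(x_1−5).
Substituting into the budget: x_1* = 5 + 0.25·(M − 5·p_1 − 3·p_2)/p_1, and x_2* = 3 + 0.75·(…)/p_2.
Discretionary income = 372 − 5·3.5 − 3·12 = 318.5; x_1* = 5 + 0.25·318.5/3.5 = 27.75; x_2* = 3 + 0.75·318.5/12 = 22.9062.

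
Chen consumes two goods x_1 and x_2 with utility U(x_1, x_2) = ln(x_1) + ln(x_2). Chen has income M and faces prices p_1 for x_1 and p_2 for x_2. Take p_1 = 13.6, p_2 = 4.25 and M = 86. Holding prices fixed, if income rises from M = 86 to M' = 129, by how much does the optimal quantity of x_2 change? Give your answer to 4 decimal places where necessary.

Tangency: MRS = x_2/x_1 = p_1/p_2.
So p_2·x_2 = p_1·x_1; combined with the budget, a share 0.5 of income goes to x_1.
Demand: x_1*(p_1,p_2,M) = 0.5·M/p_1 and x_2* = 0.5·M/p_2.
At p_1=13.6, p_2=4.25, M=86: x_2* = 0.5·86/4.25 = 10.1176.
At M' = 129: x_2* = 15.1765. Change: 15.1765 − 10.1176 = 5.0588.

Δx_2* = 5.0588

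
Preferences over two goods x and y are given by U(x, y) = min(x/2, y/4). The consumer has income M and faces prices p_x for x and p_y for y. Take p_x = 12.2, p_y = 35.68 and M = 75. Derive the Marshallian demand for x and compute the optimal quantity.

x* = 0.8976

Leontief preferences: the optimum is at the kink where x/2 = y/4, i.e. y = 2·x.
Budget: p_x·x + p_y·2·x = M, so (2·p_x + 4·p_y)·x = 2·M.
Demand: x*(p_x,p_y,M) = 2·M/(2·p_x + 4·p_y), y* = 4·M/(2·p_x + 4·p_y).
Here 2·12.2 + 4·35.68 = 167.12, giving x* = 0.8976.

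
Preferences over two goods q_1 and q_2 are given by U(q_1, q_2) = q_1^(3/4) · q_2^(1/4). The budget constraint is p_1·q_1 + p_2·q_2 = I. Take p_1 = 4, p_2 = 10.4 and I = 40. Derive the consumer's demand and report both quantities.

q_1* = 7.5, q_2* = 0.9615

The MRS is 3·q_2/q_1. Set MRS = p_1/p_2.
Rearranging, p_2·q_2 = (1/3)·p_1·q_1. Substituting into the budget gives p_1·q_1·(1 + (1/3)) = I.
Demand: q_1*(p_1,p_2,I) = 0.75·I/p_1 and q_2* = 0.25·I/p_2.
At p_1=4, p_2=10.4, I=40: q_1* = 0.75·40/4 = 7.5, q_2* = 0.9615.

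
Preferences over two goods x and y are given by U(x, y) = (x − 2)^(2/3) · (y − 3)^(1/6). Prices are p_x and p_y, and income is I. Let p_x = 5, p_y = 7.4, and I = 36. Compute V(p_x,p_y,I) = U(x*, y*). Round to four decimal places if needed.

V = 0.4911

After buying the subsistence bundle (2, 3), a share 0.8 of the remaining income goes to x: x* = 2 + 0.8·(I − 2p_x − 3p_y)/p_x.
Discretionary income = 36 − 2·5 − 3·7.4 = 3.8; x* = 2 + 0.8·3.8/5 = 2.608; y* = 3 + 0.2·3.8/7.4 = 3.1027.
Utility at the optimum: U(2.608, 3.1027) = 0.4911.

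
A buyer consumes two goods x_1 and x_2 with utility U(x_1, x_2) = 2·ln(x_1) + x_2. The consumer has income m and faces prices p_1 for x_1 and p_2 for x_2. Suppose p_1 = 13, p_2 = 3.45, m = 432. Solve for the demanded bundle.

x_1* = 0.5308, x_2* = 123.2174

MU_x_1 = 2/x_1, MU_x_2 = 1. Tangency: 2/x_1 = p_1/p_2.
So x_1*(p_1,p_2) = 2·p_2/p_1, independent of income; and x_2* = (m − 2·p_2)/p_2.
At the given prices: x_1* = 2·3.45/13 = 0.5308, and x_2* = 123.2174.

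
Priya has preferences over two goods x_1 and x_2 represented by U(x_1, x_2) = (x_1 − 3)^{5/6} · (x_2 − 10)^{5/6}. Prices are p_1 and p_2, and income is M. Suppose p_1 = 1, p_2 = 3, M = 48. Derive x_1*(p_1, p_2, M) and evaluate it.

MRS = (x_2−10)/(x_1−3). Tangency with p_1/p_2 gives x_2−10 = (p_1/p_2)·(x_1−3).
After buying the subsistence bundle (3, 10), a share 0.5 of the remaining income goes to x_1: x_1* = 3 + 0.5·(M − 3p_1 − 10p_2)/p_1.
Discretionary income = 48 − 3·1 − 10·3 = 15; x_1* = 3 + 0.5·15/1 = 10.5.

x_1* = 10.5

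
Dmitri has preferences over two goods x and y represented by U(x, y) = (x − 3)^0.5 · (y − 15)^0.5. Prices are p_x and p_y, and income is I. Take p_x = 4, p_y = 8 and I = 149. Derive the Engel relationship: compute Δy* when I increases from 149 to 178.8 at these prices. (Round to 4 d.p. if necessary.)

Δy* = 1.8625

MRS = (y−15)/(x−3). Tangency with p_x/p_y gives y−15 = (p_x/p_y)·(x−3).
Substituting into the budget: x* = 3 + 0.5·(I − 3·p_x − 15·p_y)/p_x, and y* = 15 + 0.5·(…)/p_y.
Discretionary income = 149 − 3·4 − 15·8 = 17; y* = 15 + 0.5·17/8 = 16.0625.
At I' = 178.8: y* = 17.925. Change: 17.925 − 16.0625 = 1.8625.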